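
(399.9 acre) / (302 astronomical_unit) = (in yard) 3.917e-08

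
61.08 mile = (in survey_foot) 3.225e+05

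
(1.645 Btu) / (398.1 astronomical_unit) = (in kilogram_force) 2.972e-12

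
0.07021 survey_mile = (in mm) 1.13e+05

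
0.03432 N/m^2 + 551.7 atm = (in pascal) 5.59e+07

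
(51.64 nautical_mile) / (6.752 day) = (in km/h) 0.5902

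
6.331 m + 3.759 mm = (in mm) 6335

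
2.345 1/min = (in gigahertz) 3.908e-11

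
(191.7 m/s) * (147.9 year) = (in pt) 2.535e+15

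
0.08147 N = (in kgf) 0.008308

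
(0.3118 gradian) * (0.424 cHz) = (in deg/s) 0.00119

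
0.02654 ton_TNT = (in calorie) 2.654e+07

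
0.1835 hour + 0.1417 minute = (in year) 2.122e-05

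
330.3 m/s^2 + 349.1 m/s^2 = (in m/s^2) 679.4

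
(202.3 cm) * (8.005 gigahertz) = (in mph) 3.623e+10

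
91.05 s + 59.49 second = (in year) 4.774e-06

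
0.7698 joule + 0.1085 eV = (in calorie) 0.184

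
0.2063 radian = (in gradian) 13.13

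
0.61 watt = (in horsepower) 0.000818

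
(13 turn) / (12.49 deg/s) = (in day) 0.004337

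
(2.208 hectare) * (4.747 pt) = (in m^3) 36.98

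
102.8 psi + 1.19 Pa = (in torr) 5316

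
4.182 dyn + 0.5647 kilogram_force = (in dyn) 5.538e+05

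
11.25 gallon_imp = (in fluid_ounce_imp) 1800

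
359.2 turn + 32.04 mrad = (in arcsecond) 4.655e+08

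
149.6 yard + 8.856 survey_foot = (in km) 0.1395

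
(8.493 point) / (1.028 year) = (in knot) 1.796e-10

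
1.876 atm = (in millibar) 1901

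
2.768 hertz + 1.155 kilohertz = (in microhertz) 1.158e+09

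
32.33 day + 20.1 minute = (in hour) 776.3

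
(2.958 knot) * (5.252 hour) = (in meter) 2.877e+04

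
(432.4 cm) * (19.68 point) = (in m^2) 0.03002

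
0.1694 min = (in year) 3.223e-07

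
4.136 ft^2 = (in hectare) 3.842e-05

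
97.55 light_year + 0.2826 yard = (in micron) 9.229e+23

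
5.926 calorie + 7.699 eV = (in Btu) 0.0235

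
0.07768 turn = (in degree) 27.96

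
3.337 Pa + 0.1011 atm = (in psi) 1.486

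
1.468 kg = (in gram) 1468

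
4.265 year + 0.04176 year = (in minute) 2.264e+06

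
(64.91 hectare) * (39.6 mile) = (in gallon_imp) 9.1e+12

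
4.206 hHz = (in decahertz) 42.06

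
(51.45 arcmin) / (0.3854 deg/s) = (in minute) 0.03708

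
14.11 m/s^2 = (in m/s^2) 14.11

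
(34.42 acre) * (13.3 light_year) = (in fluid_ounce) 5.927e+26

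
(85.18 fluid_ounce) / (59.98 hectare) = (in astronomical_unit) 2.807e-20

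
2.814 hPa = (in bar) 0.002814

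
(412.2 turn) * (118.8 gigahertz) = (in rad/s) 3.077e+14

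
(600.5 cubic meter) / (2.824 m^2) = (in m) 212.6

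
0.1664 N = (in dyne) 1.664e+04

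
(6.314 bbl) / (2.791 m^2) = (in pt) 1020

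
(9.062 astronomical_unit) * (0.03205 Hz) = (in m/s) 4.345e+10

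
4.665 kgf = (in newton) 45.75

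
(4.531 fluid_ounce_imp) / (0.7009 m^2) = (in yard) 0.0002009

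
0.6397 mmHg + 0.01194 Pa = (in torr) 0.6398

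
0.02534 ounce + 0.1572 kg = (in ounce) 5.57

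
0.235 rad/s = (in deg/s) 13.46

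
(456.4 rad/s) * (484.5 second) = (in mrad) 2.211e+08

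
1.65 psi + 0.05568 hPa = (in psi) 1.651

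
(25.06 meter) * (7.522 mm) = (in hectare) 1.885e-05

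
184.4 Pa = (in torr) 1.383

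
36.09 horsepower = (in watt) 2.691e+04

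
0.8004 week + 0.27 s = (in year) 0.01535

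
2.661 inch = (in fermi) 6.759e+13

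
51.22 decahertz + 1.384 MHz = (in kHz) 1385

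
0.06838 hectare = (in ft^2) 7360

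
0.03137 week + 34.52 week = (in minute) 3.483e+05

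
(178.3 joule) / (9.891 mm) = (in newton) 1.803e+04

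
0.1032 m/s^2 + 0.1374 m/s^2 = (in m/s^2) 0.2406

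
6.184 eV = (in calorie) 2.368e-19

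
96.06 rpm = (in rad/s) 10.06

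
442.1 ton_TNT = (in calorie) 4.421e+11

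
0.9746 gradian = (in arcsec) 3158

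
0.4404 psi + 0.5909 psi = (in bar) 0.07111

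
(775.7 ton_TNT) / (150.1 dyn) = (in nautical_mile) 1.168e+12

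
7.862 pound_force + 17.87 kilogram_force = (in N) 210.2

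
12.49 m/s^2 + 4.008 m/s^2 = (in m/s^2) 16.5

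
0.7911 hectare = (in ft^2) 8.515e+04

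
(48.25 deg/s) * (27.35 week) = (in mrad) 1.393e+10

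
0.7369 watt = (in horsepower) 0.0009882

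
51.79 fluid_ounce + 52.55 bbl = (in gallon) 2208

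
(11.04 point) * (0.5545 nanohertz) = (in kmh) 7.775e-12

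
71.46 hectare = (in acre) 176.6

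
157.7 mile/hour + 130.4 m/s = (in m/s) 200.9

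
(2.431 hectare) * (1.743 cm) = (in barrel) 2665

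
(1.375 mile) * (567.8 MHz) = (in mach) 3.69e+09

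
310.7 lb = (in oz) 4971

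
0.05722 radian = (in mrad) 57.22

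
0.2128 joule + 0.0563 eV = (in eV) 1.328e+18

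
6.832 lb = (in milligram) 3.099e+06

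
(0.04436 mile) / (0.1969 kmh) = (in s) 1305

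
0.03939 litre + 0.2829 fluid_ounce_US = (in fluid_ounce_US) 1.615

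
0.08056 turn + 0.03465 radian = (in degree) 30.99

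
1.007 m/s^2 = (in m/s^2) 1.007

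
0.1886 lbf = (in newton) 0.8389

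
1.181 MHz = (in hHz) 1.181e+04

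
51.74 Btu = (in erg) 5.459e+11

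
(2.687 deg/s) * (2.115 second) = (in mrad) 99.19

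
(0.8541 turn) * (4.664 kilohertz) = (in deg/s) 1.434e+06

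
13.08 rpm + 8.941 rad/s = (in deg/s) 590.8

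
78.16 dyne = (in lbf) 0.0001757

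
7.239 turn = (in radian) 45.48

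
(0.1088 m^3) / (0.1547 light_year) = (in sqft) 8.002e-16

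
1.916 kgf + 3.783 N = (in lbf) 5.075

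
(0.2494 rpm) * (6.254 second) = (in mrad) 163.3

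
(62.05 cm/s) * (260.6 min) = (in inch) 3.82e+05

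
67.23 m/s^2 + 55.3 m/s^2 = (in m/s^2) 122.5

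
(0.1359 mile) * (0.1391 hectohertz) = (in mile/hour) 6805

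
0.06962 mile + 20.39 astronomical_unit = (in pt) 8.647e+15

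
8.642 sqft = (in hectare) 8.029e-05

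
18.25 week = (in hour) 3066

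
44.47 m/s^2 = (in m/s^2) 44.47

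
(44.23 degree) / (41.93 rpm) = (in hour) 4.884e-05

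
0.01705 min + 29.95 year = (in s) 9.445e+08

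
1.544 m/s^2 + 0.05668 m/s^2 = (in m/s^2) 1.601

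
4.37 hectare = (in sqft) 4.704e+05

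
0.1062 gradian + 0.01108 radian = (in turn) 0.002029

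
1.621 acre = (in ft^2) 7.061e+04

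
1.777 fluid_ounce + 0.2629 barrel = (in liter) 41.85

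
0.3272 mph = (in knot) 0.2843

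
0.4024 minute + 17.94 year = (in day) 6548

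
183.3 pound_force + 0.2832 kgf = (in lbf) 183.9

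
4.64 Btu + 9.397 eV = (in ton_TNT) 1.17e-06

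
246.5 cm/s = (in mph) 5.514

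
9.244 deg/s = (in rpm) 1.541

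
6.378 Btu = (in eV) 4.2e+22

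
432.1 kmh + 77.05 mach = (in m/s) 2.636e+04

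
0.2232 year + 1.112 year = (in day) 487.3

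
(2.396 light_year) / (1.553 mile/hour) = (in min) 5.442e+14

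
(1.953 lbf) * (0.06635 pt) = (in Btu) 1.927e-07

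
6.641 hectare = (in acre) 16.41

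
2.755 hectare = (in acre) 6.808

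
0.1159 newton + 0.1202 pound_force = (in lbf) 0.1463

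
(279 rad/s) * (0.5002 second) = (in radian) 139.6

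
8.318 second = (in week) 1.375e-05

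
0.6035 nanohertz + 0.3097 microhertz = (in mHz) 0.0003103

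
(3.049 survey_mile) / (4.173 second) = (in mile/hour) 2630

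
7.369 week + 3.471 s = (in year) 0.1413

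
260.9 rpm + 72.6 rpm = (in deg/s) 2001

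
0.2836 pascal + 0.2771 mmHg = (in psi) 0.005399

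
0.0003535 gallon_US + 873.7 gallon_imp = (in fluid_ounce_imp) 1.398e+05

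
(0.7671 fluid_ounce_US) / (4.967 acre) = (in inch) 4.443e-08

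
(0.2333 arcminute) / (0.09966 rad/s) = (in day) 7.881e-09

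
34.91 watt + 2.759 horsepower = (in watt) 2092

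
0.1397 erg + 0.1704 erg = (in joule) 3.101e-08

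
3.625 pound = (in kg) 1.644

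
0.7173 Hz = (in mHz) 717.3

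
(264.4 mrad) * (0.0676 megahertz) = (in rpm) 1.707e+05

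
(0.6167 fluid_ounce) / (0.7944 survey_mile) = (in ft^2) 1.536e-07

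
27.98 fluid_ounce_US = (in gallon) 0.2186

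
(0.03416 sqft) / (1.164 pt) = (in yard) 8.452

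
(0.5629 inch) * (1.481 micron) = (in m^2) 2.117e-08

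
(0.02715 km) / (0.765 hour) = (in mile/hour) 0.02205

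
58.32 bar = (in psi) 845.9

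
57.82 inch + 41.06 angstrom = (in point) 4163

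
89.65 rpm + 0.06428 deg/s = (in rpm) 89.66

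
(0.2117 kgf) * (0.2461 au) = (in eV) 4.771e+29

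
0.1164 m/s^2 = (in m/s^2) 0.1164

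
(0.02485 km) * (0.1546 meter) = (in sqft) 41.35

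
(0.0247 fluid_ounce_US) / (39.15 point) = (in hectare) 5.289e-09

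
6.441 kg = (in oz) 227.2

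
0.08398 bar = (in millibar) 83.98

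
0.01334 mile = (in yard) 23.48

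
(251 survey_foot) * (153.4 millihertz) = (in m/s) 11.74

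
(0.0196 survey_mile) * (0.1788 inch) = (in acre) 3.54e-05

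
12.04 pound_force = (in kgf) 5.461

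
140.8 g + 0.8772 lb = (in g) 538.7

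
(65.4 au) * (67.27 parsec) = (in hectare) 2.031e+27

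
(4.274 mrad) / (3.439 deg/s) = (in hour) 1.978e-05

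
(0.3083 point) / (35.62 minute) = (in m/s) 5.089e-08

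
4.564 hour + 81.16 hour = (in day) 3.572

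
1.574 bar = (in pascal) 1.574e+05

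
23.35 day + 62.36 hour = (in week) 3.707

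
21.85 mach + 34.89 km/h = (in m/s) 7450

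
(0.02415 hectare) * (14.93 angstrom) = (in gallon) 9.525e-05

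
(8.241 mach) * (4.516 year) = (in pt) 1.133e+15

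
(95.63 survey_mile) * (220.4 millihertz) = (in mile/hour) 7.588e+04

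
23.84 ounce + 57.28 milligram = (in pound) 1.49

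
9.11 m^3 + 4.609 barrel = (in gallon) 2600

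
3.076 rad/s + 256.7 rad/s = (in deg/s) 1.488e+04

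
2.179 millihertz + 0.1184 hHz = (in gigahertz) 1.184e-08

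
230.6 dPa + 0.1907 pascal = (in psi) 0.003372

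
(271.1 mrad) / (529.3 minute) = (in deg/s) 0.0004891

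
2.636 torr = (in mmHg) 2.636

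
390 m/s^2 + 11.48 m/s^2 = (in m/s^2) 401.5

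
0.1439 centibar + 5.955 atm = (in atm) 5.956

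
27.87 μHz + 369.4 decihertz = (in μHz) 3.694e+07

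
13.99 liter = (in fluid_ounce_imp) 492.4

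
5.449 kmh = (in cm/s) 151.4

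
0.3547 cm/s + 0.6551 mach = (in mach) 0.6551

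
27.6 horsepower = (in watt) 2.058e+04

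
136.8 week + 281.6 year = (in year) 284.2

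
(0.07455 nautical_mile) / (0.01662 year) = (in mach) 7.736e-07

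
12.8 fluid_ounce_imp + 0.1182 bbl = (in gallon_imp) 4.214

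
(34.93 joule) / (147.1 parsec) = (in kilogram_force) 7.847e-19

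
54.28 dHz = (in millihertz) 5428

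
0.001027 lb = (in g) 0.4658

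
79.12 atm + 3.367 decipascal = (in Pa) 8.017e+06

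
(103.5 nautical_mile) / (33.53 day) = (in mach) 0.0001943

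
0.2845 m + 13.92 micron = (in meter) 0.2845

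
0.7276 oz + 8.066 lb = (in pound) 8.111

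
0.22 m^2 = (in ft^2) 2.368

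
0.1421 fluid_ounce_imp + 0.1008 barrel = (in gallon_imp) 3.526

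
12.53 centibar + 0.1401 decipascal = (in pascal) 1.253e+04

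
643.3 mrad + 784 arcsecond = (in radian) 0.6471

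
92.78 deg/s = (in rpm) 15.46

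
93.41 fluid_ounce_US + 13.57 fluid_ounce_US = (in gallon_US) 0.8358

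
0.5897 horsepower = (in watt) 439.7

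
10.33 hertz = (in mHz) 1.033e+04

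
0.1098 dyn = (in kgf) 1.12e-07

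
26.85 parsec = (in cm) 8.285e+19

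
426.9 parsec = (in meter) 1.317e+19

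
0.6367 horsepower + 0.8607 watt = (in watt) 475.6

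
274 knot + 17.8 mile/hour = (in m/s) 148.9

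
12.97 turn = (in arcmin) 2.802e+05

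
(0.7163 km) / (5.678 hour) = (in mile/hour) 0.07839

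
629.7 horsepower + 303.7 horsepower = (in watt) 6.96e+05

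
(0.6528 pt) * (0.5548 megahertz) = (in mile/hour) 285.8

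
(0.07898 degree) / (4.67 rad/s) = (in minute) 4.92e-06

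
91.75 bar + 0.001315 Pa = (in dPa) 9.175e+07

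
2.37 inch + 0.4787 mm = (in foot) 0.1991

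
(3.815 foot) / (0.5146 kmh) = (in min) 0.1356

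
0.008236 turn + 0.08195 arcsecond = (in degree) 2.965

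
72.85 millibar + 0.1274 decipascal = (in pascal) 7285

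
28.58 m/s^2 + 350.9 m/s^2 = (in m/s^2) 379.5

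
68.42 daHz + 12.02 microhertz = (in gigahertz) 6.842e-07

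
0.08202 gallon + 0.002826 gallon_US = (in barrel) 0.00202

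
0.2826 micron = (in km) 2.826e-10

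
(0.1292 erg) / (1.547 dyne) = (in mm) 0.8352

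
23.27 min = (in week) 0.002309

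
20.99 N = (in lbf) 4.719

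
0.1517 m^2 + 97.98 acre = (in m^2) 3.965e+05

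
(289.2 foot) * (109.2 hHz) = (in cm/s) 9.626e+07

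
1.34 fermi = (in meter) 1.34e-15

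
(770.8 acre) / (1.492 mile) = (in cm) 1.299e+05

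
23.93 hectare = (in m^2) 2.393e+05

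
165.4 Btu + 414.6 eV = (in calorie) 4.171e+04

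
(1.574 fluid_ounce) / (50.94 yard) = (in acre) 2.469e-10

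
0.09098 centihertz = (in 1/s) 0.0009098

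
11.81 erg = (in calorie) 2.823e-07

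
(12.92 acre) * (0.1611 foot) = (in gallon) 6.782e+05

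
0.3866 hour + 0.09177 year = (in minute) 4.826e+04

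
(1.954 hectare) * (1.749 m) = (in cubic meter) 3.418e+04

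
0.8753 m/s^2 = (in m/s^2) 0.8753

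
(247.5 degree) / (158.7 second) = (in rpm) 0.2599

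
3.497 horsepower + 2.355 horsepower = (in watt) 4364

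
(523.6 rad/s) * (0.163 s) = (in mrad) 8.535e+04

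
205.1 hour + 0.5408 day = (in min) 1.308e+04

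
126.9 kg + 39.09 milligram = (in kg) 126.9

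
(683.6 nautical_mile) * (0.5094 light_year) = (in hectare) 6.101e+17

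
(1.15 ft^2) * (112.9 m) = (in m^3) 12.06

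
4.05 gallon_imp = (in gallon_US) 4.864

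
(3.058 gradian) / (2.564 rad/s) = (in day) 2.168e-07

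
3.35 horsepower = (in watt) 2498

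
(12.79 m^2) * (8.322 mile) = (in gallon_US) 4.525e+07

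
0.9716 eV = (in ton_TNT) 3.721e-29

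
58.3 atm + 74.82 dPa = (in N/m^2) 5.907e+06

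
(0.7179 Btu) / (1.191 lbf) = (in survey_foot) 469.1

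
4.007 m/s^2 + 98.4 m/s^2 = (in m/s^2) 102.4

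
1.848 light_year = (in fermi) 1.748e+31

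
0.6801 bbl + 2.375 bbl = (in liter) 485.7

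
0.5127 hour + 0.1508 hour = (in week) 0.003949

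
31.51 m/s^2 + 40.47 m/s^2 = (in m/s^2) 71.98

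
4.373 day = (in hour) 105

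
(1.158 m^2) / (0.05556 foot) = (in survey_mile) 0.04249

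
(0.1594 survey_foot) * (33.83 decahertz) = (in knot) 31.95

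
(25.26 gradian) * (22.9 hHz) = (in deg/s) 5.206e+04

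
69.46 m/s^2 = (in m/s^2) 69.46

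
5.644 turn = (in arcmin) 1.219e+05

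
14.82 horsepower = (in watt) 1.105e+04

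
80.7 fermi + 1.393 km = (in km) 1.393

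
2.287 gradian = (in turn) 0.005718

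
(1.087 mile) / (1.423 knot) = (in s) 2390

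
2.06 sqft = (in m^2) 0.1914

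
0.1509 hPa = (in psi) 0.002189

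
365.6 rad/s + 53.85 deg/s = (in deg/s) 2.1e+04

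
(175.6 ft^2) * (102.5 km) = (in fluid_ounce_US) 5.654e+10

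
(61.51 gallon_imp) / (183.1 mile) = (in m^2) 9.49e-07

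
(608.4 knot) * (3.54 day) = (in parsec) 3.102e-09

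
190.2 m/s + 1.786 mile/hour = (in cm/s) 1.91e+04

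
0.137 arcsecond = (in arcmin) 0.002283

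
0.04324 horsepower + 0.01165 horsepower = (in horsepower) 0.05489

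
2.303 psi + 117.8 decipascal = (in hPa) 158.9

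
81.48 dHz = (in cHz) 814.8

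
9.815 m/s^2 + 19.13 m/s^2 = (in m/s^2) 28.95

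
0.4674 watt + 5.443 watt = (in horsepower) 0.007926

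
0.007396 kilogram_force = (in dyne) 7253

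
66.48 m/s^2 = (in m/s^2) 66.48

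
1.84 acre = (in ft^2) 8.015e+04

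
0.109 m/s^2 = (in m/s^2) 0.109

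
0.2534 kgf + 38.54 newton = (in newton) 41.03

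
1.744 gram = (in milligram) 1744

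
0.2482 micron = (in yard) 2.714e-07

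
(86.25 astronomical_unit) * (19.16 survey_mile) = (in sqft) 4.283e+18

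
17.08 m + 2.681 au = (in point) 1.137e+15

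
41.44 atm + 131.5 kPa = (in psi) 628.1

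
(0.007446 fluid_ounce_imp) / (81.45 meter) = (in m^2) 2.597e-09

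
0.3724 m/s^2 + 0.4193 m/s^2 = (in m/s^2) 0.7917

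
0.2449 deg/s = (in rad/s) 0.004274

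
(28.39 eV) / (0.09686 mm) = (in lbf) 1.056e-14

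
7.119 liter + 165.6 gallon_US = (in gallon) 167.5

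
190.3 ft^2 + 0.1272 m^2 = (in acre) 0.0044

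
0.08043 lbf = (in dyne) 3.578e+04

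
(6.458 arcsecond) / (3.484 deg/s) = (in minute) 8.582e-06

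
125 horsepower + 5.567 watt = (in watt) 9.322e+04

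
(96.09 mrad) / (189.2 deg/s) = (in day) 3.368e-07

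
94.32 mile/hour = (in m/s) 42.16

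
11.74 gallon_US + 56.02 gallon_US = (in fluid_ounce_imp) 9028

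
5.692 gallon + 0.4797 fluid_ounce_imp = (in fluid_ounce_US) 729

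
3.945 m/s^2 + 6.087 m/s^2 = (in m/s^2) 10.03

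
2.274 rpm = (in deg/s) 13.64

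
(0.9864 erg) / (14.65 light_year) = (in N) 7.117e-25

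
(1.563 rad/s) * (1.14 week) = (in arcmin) 3.705e+09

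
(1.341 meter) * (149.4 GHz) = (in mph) 4.482e+11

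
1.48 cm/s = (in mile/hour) 0.03311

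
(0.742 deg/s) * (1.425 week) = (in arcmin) 3.837e+07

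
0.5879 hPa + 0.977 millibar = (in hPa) 1.565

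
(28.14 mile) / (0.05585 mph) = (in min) 3.023e+04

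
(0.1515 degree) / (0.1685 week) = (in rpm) 2.478e-07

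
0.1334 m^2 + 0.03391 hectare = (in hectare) 0.03392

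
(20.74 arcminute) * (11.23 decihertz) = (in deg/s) 0.3882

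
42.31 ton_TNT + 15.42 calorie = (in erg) 1.77e+18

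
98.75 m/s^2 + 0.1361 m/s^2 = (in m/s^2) 98.89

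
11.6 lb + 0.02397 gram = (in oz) 185.6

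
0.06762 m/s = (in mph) 0.1513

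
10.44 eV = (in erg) 1.673e-11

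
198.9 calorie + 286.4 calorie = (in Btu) 1.925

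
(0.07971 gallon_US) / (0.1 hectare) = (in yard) 3.3e-07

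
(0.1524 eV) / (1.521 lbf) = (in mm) 3.609e-18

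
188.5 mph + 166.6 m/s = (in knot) 487.6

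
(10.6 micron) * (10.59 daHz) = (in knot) 0.002182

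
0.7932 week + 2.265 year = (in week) 118.9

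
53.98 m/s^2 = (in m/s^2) 53.98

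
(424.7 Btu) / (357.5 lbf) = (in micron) 2.818e+08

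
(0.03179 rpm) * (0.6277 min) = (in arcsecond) 2.586e+04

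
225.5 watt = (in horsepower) 0.3024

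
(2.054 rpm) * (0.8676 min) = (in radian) 11.2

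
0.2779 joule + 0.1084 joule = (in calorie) 0.09233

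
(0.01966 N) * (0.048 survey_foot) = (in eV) 1.795e+15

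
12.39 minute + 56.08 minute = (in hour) 1.141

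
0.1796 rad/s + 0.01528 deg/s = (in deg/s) 10.31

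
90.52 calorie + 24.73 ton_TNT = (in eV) 6.458e+29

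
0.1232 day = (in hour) 2.957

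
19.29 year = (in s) 6.083e+08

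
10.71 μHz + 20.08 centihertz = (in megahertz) 2.008e-07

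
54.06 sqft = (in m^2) 5.022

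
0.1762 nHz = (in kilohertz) 1.762e-13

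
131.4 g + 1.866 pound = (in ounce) 34.49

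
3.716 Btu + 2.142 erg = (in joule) 3921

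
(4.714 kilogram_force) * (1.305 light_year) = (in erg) 5.707e+24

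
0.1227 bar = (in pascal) 1.227e+04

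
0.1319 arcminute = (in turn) 6.106e-06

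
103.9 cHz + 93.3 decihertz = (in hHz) 0.1037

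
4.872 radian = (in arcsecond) 1.005e+06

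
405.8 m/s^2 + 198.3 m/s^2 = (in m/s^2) 604.1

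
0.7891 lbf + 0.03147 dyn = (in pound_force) 0.7891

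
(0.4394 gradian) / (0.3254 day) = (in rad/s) 2.455e-07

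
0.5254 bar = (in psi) 7.62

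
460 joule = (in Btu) 0.436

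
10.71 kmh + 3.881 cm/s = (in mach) 0.008851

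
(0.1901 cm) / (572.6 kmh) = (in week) 1.976e-11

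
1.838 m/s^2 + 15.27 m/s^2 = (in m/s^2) 17.11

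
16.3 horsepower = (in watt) 1.215e+04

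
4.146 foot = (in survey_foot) 4.146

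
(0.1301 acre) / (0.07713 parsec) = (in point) 6.271e-10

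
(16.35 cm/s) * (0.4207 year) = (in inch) 8.54e+07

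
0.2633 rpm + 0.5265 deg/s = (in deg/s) 2.106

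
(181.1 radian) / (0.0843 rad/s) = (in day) 0.02486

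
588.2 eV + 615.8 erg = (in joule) 6.158e-05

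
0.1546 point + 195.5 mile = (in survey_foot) 1.032e+06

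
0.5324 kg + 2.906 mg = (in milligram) 5.324e+05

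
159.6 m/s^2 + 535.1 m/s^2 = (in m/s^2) 694.7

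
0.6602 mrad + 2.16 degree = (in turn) 0.006105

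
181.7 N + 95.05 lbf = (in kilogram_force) 61.64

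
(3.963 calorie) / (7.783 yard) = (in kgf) 0.2376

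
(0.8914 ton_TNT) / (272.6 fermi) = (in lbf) 3.076e+21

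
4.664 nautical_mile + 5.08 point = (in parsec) 2.799e-13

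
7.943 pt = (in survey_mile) 1.741e-06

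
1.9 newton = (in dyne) 1.9e+05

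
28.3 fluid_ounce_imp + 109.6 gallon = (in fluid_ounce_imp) 1.463e+04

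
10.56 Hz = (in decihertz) 105.6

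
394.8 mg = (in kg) 0.0003948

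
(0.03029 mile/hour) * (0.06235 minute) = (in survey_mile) 3.148e-05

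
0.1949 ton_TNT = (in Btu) 7.729e+05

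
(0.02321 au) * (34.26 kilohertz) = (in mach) 3.494e+11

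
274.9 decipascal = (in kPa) 0.02749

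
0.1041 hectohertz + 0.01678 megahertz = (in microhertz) 1.679e+10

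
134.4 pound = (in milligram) 6.096e+07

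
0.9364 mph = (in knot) 0.8137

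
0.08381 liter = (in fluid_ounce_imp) 2.95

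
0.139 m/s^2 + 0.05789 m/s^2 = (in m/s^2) 0.1969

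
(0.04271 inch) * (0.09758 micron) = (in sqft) 1.139e-09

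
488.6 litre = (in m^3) 0.4886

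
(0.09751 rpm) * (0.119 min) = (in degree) 4.177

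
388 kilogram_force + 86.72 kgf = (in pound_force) 1047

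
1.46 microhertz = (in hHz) 1.46e-08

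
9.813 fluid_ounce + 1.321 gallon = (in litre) 5.291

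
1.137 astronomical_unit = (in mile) 1.057e+08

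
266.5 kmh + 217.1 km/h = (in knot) 261.1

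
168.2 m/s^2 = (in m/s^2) 168.2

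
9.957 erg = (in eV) 6.215e+12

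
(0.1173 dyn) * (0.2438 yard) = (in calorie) 6.25e-08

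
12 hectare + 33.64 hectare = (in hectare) 45.64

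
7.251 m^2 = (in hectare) 0.0007251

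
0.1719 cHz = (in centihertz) 0.1719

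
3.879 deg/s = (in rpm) 0.6465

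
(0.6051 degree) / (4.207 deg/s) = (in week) 2.378e-07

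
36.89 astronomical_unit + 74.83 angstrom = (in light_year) 0.0005833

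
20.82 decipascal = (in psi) 0.000302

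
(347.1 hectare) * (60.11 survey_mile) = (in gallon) 8.87e+13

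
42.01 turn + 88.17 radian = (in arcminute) 1.211e+06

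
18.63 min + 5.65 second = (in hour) 0.3121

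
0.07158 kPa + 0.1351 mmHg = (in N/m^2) 89.59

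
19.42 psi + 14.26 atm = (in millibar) 1.579e+04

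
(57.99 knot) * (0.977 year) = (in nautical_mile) 4.963e+05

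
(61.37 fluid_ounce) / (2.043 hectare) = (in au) 5.938e-19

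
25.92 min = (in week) 0.002571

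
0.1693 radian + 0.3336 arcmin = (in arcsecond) 3.494e+04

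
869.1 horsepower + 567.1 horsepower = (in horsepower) 1436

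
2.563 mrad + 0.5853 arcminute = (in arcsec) 563.8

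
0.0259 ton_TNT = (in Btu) 1.027e+05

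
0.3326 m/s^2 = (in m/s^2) 0.3326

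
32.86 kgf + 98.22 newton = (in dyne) 4.205e+07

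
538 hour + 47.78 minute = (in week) 3.207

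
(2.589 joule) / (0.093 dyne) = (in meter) 2.784e+06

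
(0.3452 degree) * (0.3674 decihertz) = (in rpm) 0.002114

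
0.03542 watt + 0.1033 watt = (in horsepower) 0.000186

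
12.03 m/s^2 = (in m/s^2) 12.03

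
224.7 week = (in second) 1.359e+08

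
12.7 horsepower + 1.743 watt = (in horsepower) 12.7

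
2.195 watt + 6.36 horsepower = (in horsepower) 6.363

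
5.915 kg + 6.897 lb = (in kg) 9.043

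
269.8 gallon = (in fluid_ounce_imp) 3.594e+04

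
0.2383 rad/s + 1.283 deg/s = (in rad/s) 0.2607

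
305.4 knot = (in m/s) 157.1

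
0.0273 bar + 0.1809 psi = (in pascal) 3977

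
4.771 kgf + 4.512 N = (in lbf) 11.53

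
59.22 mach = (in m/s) 2.016e+04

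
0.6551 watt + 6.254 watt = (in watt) 6.909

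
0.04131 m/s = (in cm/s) 4.131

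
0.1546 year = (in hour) 1354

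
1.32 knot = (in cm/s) 67.91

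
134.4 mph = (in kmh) 216.3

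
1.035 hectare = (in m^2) 1.035e+04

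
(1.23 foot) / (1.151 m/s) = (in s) 0.3257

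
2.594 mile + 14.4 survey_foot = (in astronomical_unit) 2.794e-08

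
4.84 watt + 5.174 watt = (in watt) 10.01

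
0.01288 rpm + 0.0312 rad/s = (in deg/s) 1.865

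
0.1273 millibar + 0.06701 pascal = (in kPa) 0.0128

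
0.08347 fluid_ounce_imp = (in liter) 0.002372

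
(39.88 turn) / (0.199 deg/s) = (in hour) 20.04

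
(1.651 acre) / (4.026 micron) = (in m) 1.66e+09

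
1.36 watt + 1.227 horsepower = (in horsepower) 1.229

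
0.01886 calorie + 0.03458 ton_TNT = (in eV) 9.03e+26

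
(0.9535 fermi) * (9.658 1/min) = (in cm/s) 1.535e-14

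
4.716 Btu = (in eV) 3.106e+22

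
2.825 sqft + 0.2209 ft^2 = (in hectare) 2.83e-05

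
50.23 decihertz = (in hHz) 0.05023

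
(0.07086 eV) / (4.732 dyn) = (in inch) 9.446e-15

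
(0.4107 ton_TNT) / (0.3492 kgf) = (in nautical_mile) 2.709e+05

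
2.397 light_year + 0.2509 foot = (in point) 6.428e+19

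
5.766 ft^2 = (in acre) 0.0001324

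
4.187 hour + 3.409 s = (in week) 0.02493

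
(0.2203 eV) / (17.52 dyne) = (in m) 2.015e-16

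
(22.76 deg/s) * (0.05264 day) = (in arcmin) 6.211e+06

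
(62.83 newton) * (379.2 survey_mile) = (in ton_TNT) 0.009164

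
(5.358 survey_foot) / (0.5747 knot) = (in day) 6.393e-05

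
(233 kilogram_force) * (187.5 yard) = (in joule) 3.918e+05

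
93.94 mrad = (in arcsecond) 1.938e+04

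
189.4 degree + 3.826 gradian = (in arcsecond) 6.942e+05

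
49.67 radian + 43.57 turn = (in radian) 323.4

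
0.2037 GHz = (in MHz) 203.7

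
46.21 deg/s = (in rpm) 7.702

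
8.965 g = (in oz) 0.3162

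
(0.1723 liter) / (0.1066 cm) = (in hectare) 1.616e-05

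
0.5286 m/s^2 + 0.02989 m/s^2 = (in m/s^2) 0.5585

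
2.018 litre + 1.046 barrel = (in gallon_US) 44.47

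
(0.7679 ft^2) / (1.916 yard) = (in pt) 115.4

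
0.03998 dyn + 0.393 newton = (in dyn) 3.93e+04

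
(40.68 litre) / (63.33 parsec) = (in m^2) 2.082e-20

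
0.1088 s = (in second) 0.1088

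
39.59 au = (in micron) 5.923e+18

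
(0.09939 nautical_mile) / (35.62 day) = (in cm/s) 0.005981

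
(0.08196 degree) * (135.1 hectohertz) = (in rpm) 184.5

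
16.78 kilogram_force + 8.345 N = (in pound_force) 38.87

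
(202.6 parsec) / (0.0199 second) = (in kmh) 1.131e+21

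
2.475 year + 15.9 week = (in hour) 2.435e+04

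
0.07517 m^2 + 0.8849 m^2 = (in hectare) 9.601e-05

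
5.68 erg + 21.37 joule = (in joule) 21.37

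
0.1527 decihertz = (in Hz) 0.01527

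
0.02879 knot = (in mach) 4.35e-05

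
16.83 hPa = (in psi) 0.2441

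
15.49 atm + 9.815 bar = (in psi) 370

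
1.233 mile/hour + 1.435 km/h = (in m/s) 0.9498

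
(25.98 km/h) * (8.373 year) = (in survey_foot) 6.252e+09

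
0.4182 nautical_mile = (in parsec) 2.51e-14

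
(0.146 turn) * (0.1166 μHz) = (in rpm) 1.021e-06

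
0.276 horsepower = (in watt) 205.8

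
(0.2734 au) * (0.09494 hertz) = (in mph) 8.686e+09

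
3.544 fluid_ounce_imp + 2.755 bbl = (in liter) 438.1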